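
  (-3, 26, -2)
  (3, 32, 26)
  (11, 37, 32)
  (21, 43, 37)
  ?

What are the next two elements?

(33, 48, 43), (47, 54, 48)

First value: differences are 6, 8, 10, … (increasing by 2 each time); -3, 3, 11, 21 → 33 → 47.
Second value: alternating steps +6, +5, +6, +5, …; 26, 32, 37, 43 → 48 → 54.
For the third value, always the previous value of the second value: -2, 26, 32, 37 → 43 → 48.
Putting the parts together: (33, 48, 43) and then (47, 54, 48).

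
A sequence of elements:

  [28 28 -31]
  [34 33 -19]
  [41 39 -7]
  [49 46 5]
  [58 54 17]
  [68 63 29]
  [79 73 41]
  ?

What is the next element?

[91 84 53]

First part: differences are 6, 7, 8, … (increasing by 1 each time), so 28, 34, 41, 49, 58, 68, 79 → 91.
For the second part, differences are 5, 6, 7, … (increasing by 1 each time): 28, 33, 39, 46, 54, 63, 73 → 84.
For the third part, +12 each step: -31, -19, -7, 5, 17, 29, 41 → 53.
So the next element is [91 84 53].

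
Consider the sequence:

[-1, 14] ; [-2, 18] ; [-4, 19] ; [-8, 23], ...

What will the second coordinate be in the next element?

For the first coordinate, ×2 each step: -1, -2, -4, -8 → -16.
Second coordinate: 14, 18, 19, 23 → 24 (alternating steps +4, +1, +4, +1, …).

24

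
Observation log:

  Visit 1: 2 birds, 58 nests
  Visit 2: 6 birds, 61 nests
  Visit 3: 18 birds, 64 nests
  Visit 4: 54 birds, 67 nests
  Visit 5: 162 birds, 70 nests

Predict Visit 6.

Birds: ×3 each step; 2, 6, 18, 54, 162 → 486.
Nests: 58, 61, 64, 67, 70 → 73 (+3 each step).
Putting it together: 486 birds, 73 nests.

486 birds, 73 nests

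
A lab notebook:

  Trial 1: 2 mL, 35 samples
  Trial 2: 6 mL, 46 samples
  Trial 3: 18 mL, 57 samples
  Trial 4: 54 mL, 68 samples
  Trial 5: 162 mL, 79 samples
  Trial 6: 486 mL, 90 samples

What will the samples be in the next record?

101

ML: ×3 each step; 2, 6, 18, 54, 162, 486 → 1458.
Samples: +11 each step; 35, 46, 57, 68, 79, 90 → 101.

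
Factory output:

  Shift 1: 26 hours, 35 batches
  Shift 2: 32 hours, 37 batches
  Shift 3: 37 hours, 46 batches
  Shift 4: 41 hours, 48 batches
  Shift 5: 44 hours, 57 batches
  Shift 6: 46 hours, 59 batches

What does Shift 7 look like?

For the hours, differences are 6, 5, 4, … (decreasing by 1 each time): 26, 32, 37, 41, 44, 46 → 47.
Batches: 35, 37, 46, 48, 57, 59 → 68 (alternating steps +2, +9, +2, +9, …).
Combining the parts gives 47 hours, 68 batches.

47 hours, 68 batches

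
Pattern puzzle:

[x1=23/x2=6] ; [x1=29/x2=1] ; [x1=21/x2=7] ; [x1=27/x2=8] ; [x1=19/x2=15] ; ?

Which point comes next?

[x1=25/x2=23]

X1: alternating steps +6, −8, +6, −8, …; 23, 29, 21, 27, 19 → 25.
X2: 6, 1, 7, 8, 15 → 23 (each term is the sum of the two before it).
So the next point is [x1=25/x2=23].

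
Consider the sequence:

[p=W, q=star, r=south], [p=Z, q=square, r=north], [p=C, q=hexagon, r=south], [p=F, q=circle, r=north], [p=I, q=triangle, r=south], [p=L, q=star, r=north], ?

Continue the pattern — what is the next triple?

[p=O, q=square, r=south]

P — letters move forward 3 places in the alphabet, wrapping Z→A: W, Z, C, F, I, L → O.
Q goes star, square, hexagon, circle, triangle, star → square (repeats star → square → hexagon → circle → triangle).
R: alternates south ↔ north; south, north, south, north, south, north → south.
Combining the parts gives [p=O, q=square, r=south].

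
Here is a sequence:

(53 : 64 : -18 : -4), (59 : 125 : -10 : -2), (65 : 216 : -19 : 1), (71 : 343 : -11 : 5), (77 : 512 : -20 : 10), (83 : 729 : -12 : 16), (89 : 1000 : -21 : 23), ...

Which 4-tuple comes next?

(95 : 1331 : -13 : 31)

First coordinate: +6 each step, so 53, 59, 65, 71, 77, 83, 89 → 95.
Second coordinate goes 64, 125, 216, 343, 512, 729, 1000 → 1331 (perfect cubes: 4³, 5³, 6³, …).
For the third coordinate, alternating steps +8, −9, +8, −9, …: -18, -10, -19, -11, -20, -12, -21 → -13.
Fourth coordinate — differences are 2, 3, 4, … (increasing by 1 each time): -4, -2, 1, 5, 10, 16, 23 → 31.
Combining the parts gives (95 : 1331 : -13 : 31).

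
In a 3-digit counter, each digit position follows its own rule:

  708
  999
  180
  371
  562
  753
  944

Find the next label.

First digit — +2 each step, mod 10: 7, 9, 1, 3, 5, 7, 9 → 1.
Second digit: 0, 9, 8, 7, 6, 5, 4 → 3 (−1 each step, mod 10).
For the third digit, +1 each step, mod 10: 8, 9, 0, 1, 2, 3, 4 → 5.
Combining the parts gives 135.

135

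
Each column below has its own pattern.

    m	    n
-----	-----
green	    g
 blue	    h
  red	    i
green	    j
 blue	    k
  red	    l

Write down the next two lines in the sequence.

Column m: green, blue, red, green, blue, red → green → blue (repeats green → blue → red).
Column n: letters move forward 1 place in the alphabet; g, h, i, j, k, l → m → n.
Putting the parts together: green  m and then blue  n.

green  m; blue  n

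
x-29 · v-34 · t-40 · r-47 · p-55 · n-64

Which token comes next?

For the letter, letters move back 2 places in the alphabet: x, v, t, r, p, n → l.
Second component goes 29, 34, 40, 47, 55, 64 → 74 (differences are 5, 6, 7, … (increasing by 1 each time)).
Combining the parts gives l-74.

l-74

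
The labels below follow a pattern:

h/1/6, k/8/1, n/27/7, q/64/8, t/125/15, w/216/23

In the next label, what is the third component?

For the third component, each term is the sum of the two before it: 6, 1, 7, 8, 15, 23 → 38.

38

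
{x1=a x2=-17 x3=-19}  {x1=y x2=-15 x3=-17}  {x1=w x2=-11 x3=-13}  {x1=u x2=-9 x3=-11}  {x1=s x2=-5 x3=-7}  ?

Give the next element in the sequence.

For the x1, letters move back 2 places in the alphabet, wrapping A→Z: a, y, w, u, s → q.
X2 — alternating steps +2, +4, +2, +4, …: -17, -15, -11, -9, -5 → -3.
X3: always 2 less than the x2; -19, -17, -13, -11, -7 → -5.
So the next element is {x1=q x2=-3 x3=-5}.

{x1=q x2=-3 x3=-5}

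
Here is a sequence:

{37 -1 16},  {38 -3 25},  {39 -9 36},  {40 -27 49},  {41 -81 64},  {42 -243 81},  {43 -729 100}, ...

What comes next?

First value: 37, 38, 39, 40, 41, 42, 43 → 44 (+1 each step).
Second value goes -1, -3, -9, -27, -81, -243, -729 → -2187 (×3 each step).
Third value — perfect squares: 4², 5², 6², …: 16, 25, 36, 49, 64, 81, 100 → 121.
Putting it together: {44 -2187 121}.

{44 -2187 121}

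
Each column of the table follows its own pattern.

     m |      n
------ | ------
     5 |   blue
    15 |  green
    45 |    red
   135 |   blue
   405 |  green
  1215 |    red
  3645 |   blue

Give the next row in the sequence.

Column m: 5, 15, 45, 135, 405, 1215, 3645 → 10935 (×3 each step).
Column n — repeats blue → green → red: blue, green, red, blue, green, red, blue → green.
Combining the parts gives 10935  green.

10935  green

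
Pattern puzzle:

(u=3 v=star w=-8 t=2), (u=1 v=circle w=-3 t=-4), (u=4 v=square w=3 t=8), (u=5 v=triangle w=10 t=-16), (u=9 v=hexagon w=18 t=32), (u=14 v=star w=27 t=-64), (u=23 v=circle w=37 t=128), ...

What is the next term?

For the u, each term is the sum of the two before it: 3, 1, 4, 5, 9, 14, 23 → 37.
V: repeats star → circle → square → triangle → hexagon, so star, circle, square, triangle, hexagon, star, circle → square.
W — differences are 5, 6, 7, … (increasing by 1 each time): -8, -3, 3, 10, 18, 27, 37 → 48.
T: ×(-2) each step; 2, -4, 8, -16, 32, -64, 128 → -256.
So the next term is (u=37 v=square w=48 t=-256).

(u=37 v=square w=48 t=-256)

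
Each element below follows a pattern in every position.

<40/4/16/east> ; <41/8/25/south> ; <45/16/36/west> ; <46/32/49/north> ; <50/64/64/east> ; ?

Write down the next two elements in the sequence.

First entry: alternating steps +1, +4, +1, +4, …, so 40, 41, 45, 46, 50 → 51 → 55.
For the second entry, ×2 each step: 4, 8, 16, 32, 64 → 128 → 256.
Third entry — perfect squares: 4², 5², 6², …: 16, 25, 36, 49, 64 → 81 → 100.
Direction: east, south, west, north, east → south → west (repeats east → south → west → north).
Putting the parts together: <51/128/81/south> and then <55/256/100/west>.

<51/128/81/south>, <55/256/100/west>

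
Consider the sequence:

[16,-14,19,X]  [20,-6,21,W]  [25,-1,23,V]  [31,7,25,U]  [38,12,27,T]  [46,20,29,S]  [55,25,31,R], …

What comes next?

[65,33,33,Q]

First value: differences are 4, 5, 6, … (increasing by 1 each time), so 16, 20, 25, 31, 38, 46, 55 → 65.
Second value goes -14, -6, -1, 7, 12, 20, 25 → 33 (alternating steps +8, +5, +8, +5, …).
Third value goes 19, 21, 23, 25, 27, 29, 31 → 33 (+2 each step).
Letter goes X, W, V, U, T, S, R → Q (letters move back 1 place in the alphabet).
Combining the parts gives [65,33,33,Q].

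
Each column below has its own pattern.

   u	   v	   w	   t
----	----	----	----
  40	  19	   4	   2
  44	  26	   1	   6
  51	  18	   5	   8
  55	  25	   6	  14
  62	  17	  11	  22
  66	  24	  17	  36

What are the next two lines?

73  16  28  58; 77  23  45  94

Column u goes 40, 44, 51, 55, 62, 66 → 73 → 77 (alternating steps +4, +7, +4, +7, …).
Column v goes 19, 26, 18, 25, 17, 24 → 16 → 23 (alternating steps +7, −8, +7, −8, …).
Column w: each term is the sum of the two before it, so 4, 1, 5, 6, 11, 17 → 28 → 45.
Column t — each term is the sum of the two before it: 2, 6, 8, 14, 22, 36 → 58 → 94.
So the next two lines are 73  16  28  58 and 77  23  45  94.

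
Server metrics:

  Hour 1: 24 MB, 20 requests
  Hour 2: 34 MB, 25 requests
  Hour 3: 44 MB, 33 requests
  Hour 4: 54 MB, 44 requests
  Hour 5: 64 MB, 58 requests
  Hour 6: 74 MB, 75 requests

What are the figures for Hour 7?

84 MB, 95 requests

MB: +10 each step; 24, 34, 44, 54, 64, 74 → 84.
Requests goes 20, 25, 33, 44, 58, 75 → 95 (differences are 5, 8, 11, … (increasing by 3 each time)).
So the next row is 84 MB, 95 requests.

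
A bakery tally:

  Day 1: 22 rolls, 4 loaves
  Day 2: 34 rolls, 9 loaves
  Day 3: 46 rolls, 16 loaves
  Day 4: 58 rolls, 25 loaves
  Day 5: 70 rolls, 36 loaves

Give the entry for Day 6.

82 rolls, 49 loaves

Rolls goes 22, 34, 46, 58, 70 → 82 (+12 each step).
Loaves goes 4, 9, 16, 25, 36 → 49 (perfect squares: 2², 3², 4², …).
So the next record is 82 rolls, 49 loaves.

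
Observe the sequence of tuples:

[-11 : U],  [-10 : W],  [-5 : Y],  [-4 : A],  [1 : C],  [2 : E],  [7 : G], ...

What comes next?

First value: -11, -10, -5, -4, 1, 2, 7 → 8 (alternating steps +1, +5, +1, +5, …).
Letter goes U, W, Y, A, C, E, G → I (letters move forward 2 places in the alphabet, wrapping Z→A).
So the next tuple is [8 : I].

[8 : I]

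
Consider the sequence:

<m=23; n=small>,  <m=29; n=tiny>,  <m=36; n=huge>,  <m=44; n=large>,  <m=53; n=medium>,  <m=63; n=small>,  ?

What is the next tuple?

M: 23, 29, 36, 44, 53, 63 → 74 (differences are 6, 7, 8, … (increasing by 1 each time)).
N — repeats small → tiny → huge → large → medium: small, tiny, huge, large, medium, small → tiny.
So the next tuple is <m=74; n=tiny>.

<m=74; n=tiny>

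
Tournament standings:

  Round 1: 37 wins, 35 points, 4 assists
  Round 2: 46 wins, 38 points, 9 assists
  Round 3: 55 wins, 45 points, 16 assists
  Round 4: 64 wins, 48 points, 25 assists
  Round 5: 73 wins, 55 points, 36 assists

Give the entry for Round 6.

82 wins, 58 points, 49 assists

Wins: +9 each step; 37, 46, 55, 64, 73 → 82.
Points: alternating steps +3, +7, +3, +7, …, so 35, 38, 45, 48, 55 → 58.
Assists: perfect squares: 2², 3², 4², …; 4, 9, 16, 25, 36 → 49.
Putting it together: 82 wins, 58 points, 49 assists.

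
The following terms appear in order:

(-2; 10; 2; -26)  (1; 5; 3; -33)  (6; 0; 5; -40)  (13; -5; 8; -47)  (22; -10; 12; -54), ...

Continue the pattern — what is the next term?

(33; -15; 17; -61)

First part — differences are 3, 5, 7, … (increasing by 2 each time): -2, 1, 6, 13, 22 → 33.
For the second part, −5 each step: 10, 5, 0, -5, -10 → -15.
Third part — differences are 1, 2, 3, … (increasing by 1 each time): 2, 3, 5, 8, 12 → 17.
Fourth part: -26, -33, -40, -47, -54 → -61 (−7 each step).
So the next term is (33; -15; 17; -61).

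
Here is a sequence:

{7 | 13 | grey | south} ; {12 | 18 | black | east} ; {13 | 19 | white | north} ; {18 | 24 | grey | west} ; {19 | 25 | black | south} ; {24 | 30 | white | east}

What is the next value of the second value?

31

First value goes 7, 12, 13, 18, 19, 24 → 25 (alternating steps +5, +1, +5, +1, …).
Second value: always 6 more than the first value, so 13, 18, 19, 24, 25, 30 → 31.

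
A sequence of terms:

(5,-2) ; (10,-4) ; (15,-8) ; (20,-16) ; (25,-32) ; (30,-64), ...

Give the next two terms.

(35,-128), (40,-256)

For the first part, +5 each step: 5, 10, 15, 20, 25, 30 → 35 → 40.
Second part: ×2 each step, so -2, -4, -8, -16, -32, -64 → -128 → -256.
Putting the parts together: (35,-128) and then (40,-256).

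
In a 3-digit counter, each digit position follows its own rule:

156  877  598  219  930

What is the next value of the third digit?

1

Third digit: +1 each step, mod 10, so 6, 7, 8, 9, 0 → 1.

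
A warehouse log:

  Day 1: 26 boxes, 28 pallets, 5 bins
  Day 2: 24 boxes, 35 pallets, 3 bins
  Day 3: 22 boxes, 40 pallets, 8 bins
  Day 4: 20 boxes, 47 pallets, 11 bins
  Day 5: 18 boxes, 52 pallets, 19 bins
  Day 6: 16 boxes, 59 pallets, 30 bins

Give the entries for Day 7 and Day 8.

Boxes: −2 each step, so 26, 24, 22, 20, 18, 16 → 14 → 12.
For the pallets, alternating steps +7, +5, +7, +5, …: 28, 35, 40, 47, 52, 59 → 64 → 71.
Bins: 5, 3, 8, 11, 19, 30 → 49 → 79 (each term is the sum of the two before it).
Putting the parts together: 14 boxes, 64 pallets, 49 bins and then 12 boxes, 71 pallets, 79 bins.

14 boxes, 64 pallets, 49 bins; 12 boxes, 71 pallets, 79 bins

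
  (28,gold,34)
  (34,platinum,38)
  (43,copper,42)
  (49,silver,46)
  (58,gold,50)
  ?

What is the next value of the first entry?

First entry: alternating steps +6, +9, +6, +9, …, so 28, 34, 43, 49, 58 → 64.

64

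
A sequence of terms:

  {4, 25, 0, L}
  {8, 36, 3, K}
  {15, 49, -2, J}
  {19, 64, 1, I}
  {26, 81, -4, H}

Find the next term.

{30, 100, -1, G}

First coordinate: 4, 8, 15, 19, 26 → 30 (alternating steps +4, +7, +4, +7, …).
Second coordinate — perfect squares: 5², 6², 7², …: 25, 36, 49, 64, 81 → 100.
Third coordinate: alternating steps +3, −5, +3, −5, …, so 0, 3, -2, 1, -4 → -1.
Letter: letters move back 1 place in the alphabet, so L, K, J, I, H → G.
Putting it together: {30, 100, -1, G}.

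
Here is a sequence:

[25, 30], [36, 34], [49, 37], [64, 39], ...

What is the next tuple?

First component — perfect squares: 5², 6², 7², …: 25, 36, 49, 64 → 81.
Second component: differences are 4, 3, 2, … (decreasing by 1 each time); 30, 34, 37, 39 → 40.
Putting it together: [81, 40].

[81, 40]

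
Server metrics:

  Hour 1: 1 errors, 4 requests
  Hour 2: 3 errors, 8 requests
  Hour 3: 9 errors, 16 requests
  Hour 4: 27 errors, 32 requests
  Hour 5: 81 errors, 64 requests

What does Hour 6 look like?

243 errors, 128 requests

Errors goes 1, 3, 9, 27, 81 → 243 (×3 each step).
Requests: ×2 each step; 4, 8, 16, 32, 64 → 128.
Combining the parts gives 243 errors, 128 requests.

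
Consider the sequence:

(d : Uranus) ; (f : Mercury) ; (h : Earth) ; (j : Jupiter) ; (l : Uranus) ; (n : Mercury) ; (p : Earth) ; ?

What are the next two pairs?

Letter — letters move forward 2 places in the alphabet: d, f, h, j, l, n, p → r → t.
Planet goes Uranus, Mercury, Earth, Jupiter, Uranus, Mercury, Earth → Jupiter → Uranus (repeats Uranus → Mercury → Earth → Jupiter).
Putting the parts together: (r : Jupiter) and then (t : Uranus).

(r : Jupiter), (t : Uranus)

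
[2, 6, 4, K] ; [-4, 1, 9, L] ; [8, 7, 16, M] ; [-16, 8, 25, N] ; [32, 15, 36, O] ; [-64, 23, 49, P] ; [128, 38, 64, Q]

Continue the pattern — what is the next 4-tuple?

[-256, 61, 81, R]

For the first part, ×(-2) each step: 2, -4, 8, -16, 32, -64, 128 → -256.
Second part — each term is the sum of the two before it: 6, 1, 7, 8, 15, 23, 38 → 61.
For the third part, perfect squares: 2², 3², 4², …: 4, 9, 16, 25, 36, 49, 64 → 81.
Letter: letters move forward 1 place in the alphabet, so K, L, M, N, O, P, Q → R.
Combining the parts gives [-256, 61, 81, R].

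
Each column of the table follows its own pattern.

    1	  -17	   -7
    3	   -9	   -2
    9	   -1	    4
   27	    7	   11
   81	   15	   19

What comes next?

First component — ×3 each step: 1, 3, 9, 27, 81 → 243.
For the second component, +8 each step: -17, -9, -1, 7, 15 → 23.
Third component goes -7, -2, 4, 11, 19 → 28 (differences are 5, 6, 7, … (increasing by 1 each time)).
So the next row is 243  23  28.

243  23  28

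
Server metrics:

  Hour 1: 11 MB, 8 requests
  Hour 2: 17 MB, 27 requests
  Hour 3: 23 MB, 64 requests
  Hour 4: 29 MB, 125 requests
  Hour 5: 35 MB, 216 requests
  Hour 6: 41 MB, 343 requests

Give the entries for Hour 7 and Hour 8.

MB: 11, 17, 23, 29, 35, 41 → 47 → 53 (+6 each step).
Requests: perfect cubes: 2³, 3³, 4³, …; 8, 27, 64, 125, 216, 343 → 512 → 729.
Putting the parts together: 47 MB, 512 requests and then 53 MB, 729 requests.

47 MB, 512 requests; 53 MB, 729 requests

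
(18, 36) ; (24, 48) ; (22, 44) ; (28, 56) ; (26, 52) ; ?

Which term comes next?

(32, 64)

First value: alternating steps +6, −2, +6, −2, …, so 18, 24, 22, 28, 26 → 32.
Second value: always 2 × the first value; 36, 48, 44, 56, 52 → 64.
Putting it together: (32, 64).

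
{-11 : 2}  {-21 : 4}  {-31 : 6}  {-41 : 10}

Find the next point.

First part: -11, -21, -31, -41 → -51 (−10 each step).
For the second part, each term is the sum of the two before it: 2, 4, 6, 10 → 16.
So the next point is {-51 : 16}.

{-51 : 16}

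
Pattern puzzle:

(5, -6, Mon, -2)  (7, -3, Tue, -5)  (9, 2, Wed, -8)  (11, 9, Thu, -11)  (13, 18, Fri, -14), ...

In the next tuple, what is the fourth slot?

-17

For the fourth slot, −3 each step: -2, -5, -8, -11, -14 → -17.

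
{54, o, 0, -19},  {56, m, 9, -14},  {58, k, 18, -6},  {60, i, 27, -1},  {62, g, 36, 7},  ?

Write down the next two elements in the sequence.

First value goes 54, 56, 58, 60, 62 → 64 → 66 (+2 each step).
Letter — letters move back 2 places in the alphabet: o, m, k, i, g → e → c.
Third value — +9 each step: 0, 9, 18, 27, 36 → 45 → 54.
Fourth value: alternating steps +5, +8, +5, +8, …; -19, -14, -6, -1, 7 → 12 → 20.
So the next two elements are {64, e, 45, 12} and {66, c, 54, 20}.

{64, e, 45, 12}, {66, c, 54, 20}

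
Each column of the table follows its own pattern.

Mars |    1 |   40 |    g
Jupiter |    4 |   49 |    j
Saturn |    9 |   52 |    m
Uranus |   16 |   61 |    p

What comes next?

Planet — runs through the planets Mercury→Neptune: Mars, Jupiter, Saturn, Uranus → Neptune.
Second component: perfect squares: 1², 2², 3², …, so 1, 4, 9, 16 → 25.
Third component — alternating steps +9, +3, +9, +3, …: 40, 49, 52, 61 → 64.
Letter goes g, j, m, p → s (letters move forward 3 places in the alphabet).
Putting it together: Neptune  25  64  s.

Neptune  25  64  s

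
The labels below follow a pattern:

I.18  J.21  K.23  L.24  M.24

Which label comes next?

N.23

For the letter, letters move forward 1 place in the alphabet: I, J, K, L, M → N.
Second component: differences are 3, 2, 1, … (decreasing by 1 each time); 18, 21, 23, 24, 24 → 23.
So the next label is N.23.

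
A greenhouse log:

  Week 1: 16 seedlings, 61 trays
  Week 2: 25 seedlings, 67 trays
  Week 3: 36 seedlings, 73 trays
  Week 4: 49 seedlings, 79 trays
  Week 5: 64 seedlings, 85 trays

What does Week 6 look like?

For the seedlings, perfect squares: 4², 5², 6², …: 16, 25, 36, 49, 64 → 81.
Trays goes 61, 67, 73, 79, 85 → 91 (+6 each step).
Putting it together: 81 seedlings, 91 trays.

81 seedlings, 91 trays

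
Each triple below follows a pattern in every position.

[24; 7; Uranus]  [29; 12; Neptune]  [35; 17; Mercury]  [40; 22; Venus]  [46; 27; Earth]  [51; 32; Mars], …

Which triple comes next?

[57; 37; Jupiter]

First entry — alternating steps +5, +6, +5, +6, …: 24, 29, 35, 40, 46, 51 → 57.
Second entry: +5 each step, so 7, 12, 17, 22, 27, 32 → 37.
For the planet, runs through the planets Mercury→Neptune: Uranus, Neptune, Mercury, Venus, Earth, Mars → Jupiter.
Combining the parts gives [57; 37; Jupiter].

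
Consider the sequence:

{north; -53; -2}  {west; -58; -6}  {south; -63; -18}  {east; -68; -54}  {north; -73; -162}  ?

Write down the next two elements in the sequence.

Direction: repeats north → west → south → east; north, west, south, east, north → west → south.
Second coordinate — −5 each step: -53, -58, -63, -68, -73 → -78 → -83.
Third coordinate goes -2, -6, -18, -54, -162 → -486 → -1458 (×3 each step).
Putting the parts together: {west; -78; -486} and then {south; -83; -1458}.

{west; -78; -486}, {south; -83; -1458}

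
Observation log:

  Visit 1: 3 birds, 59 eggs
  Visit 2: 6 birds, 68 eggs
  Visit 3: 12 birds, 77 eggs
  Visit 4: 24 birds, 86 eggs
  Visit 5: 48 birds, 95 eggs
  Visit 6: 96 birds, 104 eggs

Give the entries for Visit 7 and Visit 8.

Birds — ×2 each step: 3, 6, 12, 24, 48, 96 → 192 → 384.
Eggs: +9 each step, so 59, 68, 77, 86, 95, 104 → 113 → 122.
So the next two lines are 192 birds, 113 eggs and 384 birds, 122 eggs.

192 birds, 113 eggs; 384 birds, 122 eggs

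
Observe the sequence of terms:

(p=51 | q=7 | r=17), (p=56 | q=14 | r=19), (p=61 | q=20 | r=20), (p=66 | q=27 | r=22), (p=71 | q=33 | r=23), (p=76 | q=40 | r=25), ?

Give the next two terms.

(p=81 | q=46 | r=26), (p=86 | q=53 | r=28)

P: +5 each step, so 51, 56, 61, 66, 71, 76 → 81 → 86.
For the q, alternating steps +7, +6, +7, +6, …: 7, 14, 20, 27, 33, 40 → 46 → 53.
R: 17, 19, 20, 22, 23, 25 → 26 → 28 (alternating steps +2, +1, +2, +1, …).
So the next two terms are (p=81 | q=46 | r=26) and (p=86 | q=53 | r=28).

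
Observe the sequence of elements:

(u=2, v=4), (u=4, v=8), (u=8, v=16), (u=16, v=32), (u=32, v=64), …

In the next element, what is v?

U goes 2, 4, 8, 16, 32 → 64 (×2 each step).
V: always 2 × the u; 4, 8, 16, 32, 64 → 128.

128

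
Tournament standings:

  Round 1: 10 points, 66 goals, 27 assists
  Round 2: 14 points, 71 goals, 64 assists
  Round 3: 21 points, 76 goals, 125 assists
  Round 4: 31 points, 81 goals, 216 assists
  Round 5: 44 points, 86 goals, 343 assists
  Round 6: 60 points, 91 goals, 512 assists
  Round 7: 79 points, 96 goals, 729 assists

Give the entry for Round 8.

Points: differences are 4, 7, 10, … (increasing by 3 each time), so 10, 14, 21, 31, 44, 60, 79 → 101.
Goals goes 66, 71, 76, 81, 86, 91, 96 → 101 (+5 each step).
Assists: 27, 64, 125, 216, 343, 512, 729 → 1000 (perfect cubes: 3³, 4³, 5³, …).
So the next record is 101 points, 101 goals, 1000 assists.

101 points, 101 goals, 1000 assists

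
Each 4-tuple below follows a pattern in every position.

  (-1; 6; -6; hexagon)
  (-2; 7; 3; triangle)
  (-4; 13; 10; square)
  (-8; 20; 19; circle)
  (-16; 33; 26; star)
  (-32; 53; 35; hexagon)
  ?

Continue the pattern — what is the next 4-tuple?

First slot: ×2 each step, so -1, -2, -4, -8, -16, -32 → -64.
Second slot: each term is the sum of the two before it, so 6, 7, 13, 20, 33, 53 → 86.
For the third slot, alternating steps +9, +7, +9, +7, …: -6, 3, 10, 19, 26, 35 → 42.
Shape: repeats hexagon → triangle → square → circle → star, so hexagon, triangle, square, circle, star, hexagon → triangle.
Combining the parts gives (-64; 86; 42; triangle).

(-64; 86; 42; triangle)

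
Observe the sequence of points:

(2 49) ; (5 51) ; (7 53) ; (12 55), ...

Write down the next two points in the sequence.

First coordinate: each term is the sum of the two before it, so 2, 5, 7, 12 → 19 → 31.
Second coordinate: 49, 51, 53, 55 → 57 → 59 (+2 each step).
So the next two points are (19 57) and (31 59).

(19 57), (31 59)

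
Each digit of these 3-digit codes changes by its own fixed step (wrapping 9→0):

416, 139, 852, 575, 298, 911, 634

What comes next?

357

First digit: −3 each step, mod 10; 4, 1, 8, 5, 2, 9, 6 → 3.
Second digit: 1, 3, 5, 7, 9, 1, 3 → 5 (+2 each step, mod 10).
Third digit: +3 each step, mod 10, so 6, 9, 2, 5, 8, 1, 4 → 7.
So the next code is 357.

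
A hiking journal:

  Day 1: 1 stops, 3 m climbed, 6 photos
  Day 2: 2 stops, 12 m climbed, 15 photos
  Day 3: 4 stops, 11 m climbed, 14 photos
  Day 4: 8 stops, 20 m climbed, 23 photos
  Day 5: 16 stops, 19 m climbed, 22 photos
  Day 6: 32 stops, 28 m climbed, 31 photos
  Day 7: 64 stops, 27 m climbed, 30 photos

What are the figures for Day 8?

128 stops, 36 m climbed, 39 photos

Stops: 1, 2, 4, 8, 16, 32, 64 → 128 (×2 each step).
M climbed: alternating steps +9, −1, +9, −1, …; 3, 12, 11, 20, 19, 28, 27 → 36.
Photos: always 3 more than the m climbed; 6, 15, 14, 23, 22, 31, 30 → 39.
So the next line is 128 stops, 36 m climbed, 39 photos.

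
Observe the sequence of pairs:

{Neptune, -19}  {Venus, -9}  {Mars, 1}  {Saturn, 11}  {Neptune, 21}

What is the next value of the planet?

Venus

Planet: repeats Neptune → Venus → Mars → Saturn, so Neptune, Venus, Mars, Saturn, Neptune → Venus.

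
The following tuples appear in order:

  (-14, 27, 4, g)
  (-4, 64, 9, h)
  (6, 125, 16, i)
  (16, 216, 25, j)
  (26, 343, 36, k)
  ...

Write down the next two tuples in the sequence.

First slot: -14, -4, 6, 16, 26 → 36 → 46 (+10 each step).
Second slot: perfect cubes: 3³, 4³, 5³, …, so 27, 64, 125, 216, 343 → 512 → 729.
Third slot — perfect squares: 2², 3², 4², …: 4, 9, 16, 25, 36 → 49 → 64.
For the letter, letters move forward 1 place in the alphabet: g, h, i, j, k → l → m.
So the next two tuples are (36, 512, 49, l) and (46, 729, 64, m).

(36, 512, 49, l), (46, 729, 64, m)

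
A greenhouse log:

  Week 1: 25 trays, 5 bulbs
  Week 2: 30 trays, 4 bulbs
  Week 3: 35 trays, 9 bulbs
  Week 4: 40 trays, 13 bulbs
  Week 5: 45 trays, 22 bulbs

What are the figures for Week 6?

50 trays, 35 bulbs

Trays — +5 each step: 25, 30, 35, 40, 45 → 50.
Bulbs — each term is the sum of the two before it: 5, 4, 9, 13, 22 → 35.
So the next record is 50 trays, 35 bulbs.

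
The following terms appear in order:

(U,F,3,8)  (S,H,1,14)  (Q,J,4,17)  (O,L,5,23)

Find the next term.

First letter: letters move back 2 places in the alphabet, so U, S, Q, O → M.
Second letter goes F, H, J, L → N (letters move forward 2 places in the alphabet).
Third component: each term is the sum of the two before it, so 3, 1, 4, 5 → 9.
Fourth component: alternating steps +6, +3, +6, +3, …; 8, 14, 17, 23 → 26.
Putting it together: (M,N,9,26).

(M,N,9,26)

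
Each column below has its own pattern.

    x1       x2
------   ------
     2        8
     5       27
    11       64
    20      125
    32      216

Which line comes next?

47  343

Column x1 — differences are 3, 6, 9, … (increasing by 3 each time): 2, 5, 11, 20, 32 → 47.
Column x2: 8, 27, 64, 125, 216 → 343 (perfect cubes: 2³, 3³, 4³, …).
Combining the parts gives 47  343.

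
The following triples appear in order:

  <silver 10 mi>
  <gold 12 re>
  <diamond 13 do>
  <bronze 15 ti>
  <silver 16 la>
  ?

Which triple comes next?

Rank: repeats silver → gold → diamond → bronze, so silver, gold, diamond, bronze, silver → gold.
Second value — alternating steps +2, +1, +2, +1, …: 10, 12, 13, 15, 16 → 18.
Note goes mi, re, do, ti, la → sol (runs backward through the solfège scale do→ti).
So the next triple is <gold 18 sol>.

<gold 18 sol>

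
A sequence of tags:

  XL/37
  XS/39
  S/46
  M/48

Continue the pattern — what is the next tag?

L/55

Size: XL, XS, S, M → L (runs through clothing sizes XS→XL).
Second component: 37, 39, 46, 48 → 55 (alternating steps +2, +7, +2, +7, …).
Combining the parts gives L/55.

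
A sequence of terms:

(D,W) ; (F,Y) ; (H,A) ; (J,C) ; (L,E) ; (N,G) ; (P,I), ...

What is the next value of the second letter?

Second letter: letters move forward 2 places in the alphabet, wrapping Z→A; W, Y, A, C, E, G, I → K.

K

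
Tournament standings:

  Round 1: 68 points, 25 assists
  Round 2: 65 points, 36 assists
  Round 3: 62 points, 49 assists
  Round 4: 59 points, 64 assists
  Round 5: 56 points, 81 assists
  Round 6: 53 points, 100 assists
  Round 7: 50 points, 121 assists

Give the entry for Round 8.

47 points, 144 assists

Points: 68, 65, 62, 59, 56, 53, 50 → 47 (−3 each step).
For the assists, perfect squares: 5², 6², 7², …: 25, 36, 49, 64, 81, 100, 121 → 144.
Putting it together: 47 points, 144 assists.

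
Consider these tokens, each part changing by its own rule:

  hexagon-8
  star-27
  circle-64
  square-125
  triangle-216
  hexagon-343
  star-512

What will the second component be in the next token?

729

For the second component, perfect cubes: 2³, 3³, 4³, …: 8, 27, 64, 125, 216, 343, 512 → 729.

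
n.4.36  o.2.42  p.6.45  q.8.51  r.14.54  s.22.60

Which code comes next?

t.36.63

For the letter, letters move forward 1 place in the alphabet: n, o, p, q, r, s → t.
Second component goes 4, 2, 6, 8, 14, 22 → 36 (each term is the sum of the two before it).
Third component: alternating steps +6, +3, +6, +3, …; 36, 42, 45, 51, 54, 60 → 63.
So the next code is t.36.63.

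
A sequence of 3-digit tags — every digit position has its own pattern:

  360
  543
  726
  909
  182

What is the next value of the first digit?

3

For the first digit, +2 each step, mod 10: 3, 5, 7, 9, 1 → 3.
Second digit — −2 each step, mod 10: 6, 4, 2, 0, 8 → 6.
Third digit: +3 each step, mod 10, so 0, 3, 6, 9, 2 → 5.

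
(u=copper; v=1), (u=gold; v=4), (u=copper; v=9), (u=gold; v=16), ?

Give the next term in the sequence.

U: alternates copper ↔ gold; copper, gold, copper, gold → copper.
V — perfect squares: 1², 2², 3², …: 1, 4, 9, 16 → 25.
Putting it together: (u=copper; v=25).

(u=copper; v=25)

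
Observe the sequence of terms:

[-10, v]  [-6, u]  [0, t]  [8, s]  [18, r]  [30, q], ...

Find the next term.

[44, p]

First value — differences are 4, 6, 8, … (increasing by 2 each time): -10, -6, 0, 8, 18, 30 → 44.
For the letter, letters move back 1 place in the alphabet: v, u, t, s, r, q → p.
Putting it together: [44, p].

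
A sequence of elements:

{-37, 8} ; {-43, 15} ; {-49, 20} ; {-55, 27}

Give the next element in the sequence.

First part: −6 each step, so -37, -43, -49, -55 → -61.
Second part: alternating steps +7, +5, +7, +5, …; 8, 15, 20, 27 → 32.
So the next element is {-61, 32}.

{-61, 32}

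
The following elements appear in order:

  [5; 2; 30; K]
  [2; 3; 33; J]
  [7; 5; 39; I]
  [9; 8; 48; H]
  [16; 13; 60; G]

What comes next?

[25; 21; 75; F]

For the first slot, each term is the sum of the two before it: 5, 2, 7, 9, 16 → 25.
Second slot: each term is the sum of the two before it; 2, 3, 5, 8, 13 → 21.
Third slot: differences are 3, 6, 9, … (increasing by 3 each time), so 30, 33, 39, 48, 60 → 75.
Letter goes K, J, I, H, G → F (letters move back 1 place in the alphabet).
Putting it together: [25; 21; 75; F].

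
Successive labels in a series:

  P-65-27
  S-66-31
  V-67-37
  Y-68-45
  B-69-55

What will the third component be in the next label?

Third component: differences are 4, 6, 8, … (increasing by 2 each time), so 27, 31, 37, 45, 55 → 67.

67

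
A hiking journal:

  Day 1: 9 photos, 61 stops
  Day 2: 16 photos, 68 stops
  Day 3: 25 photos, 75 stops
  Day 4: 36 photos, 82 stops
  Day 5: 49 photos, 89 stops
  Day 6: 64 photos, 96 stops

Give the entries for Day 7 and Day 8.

81 photos, 103 stops; 100 photos, 110 stops

Photos — perfect squares: 3², 4², 5², …: 9, 16, 25, 36, 49, 64 → 81 → 100.
Stops — +7 each step: 61, 68, 75, 82, 89, 96 → 103 → 110.
Putting the parts together: 81 photos, 103 stops and then 100 photos, 110 stops.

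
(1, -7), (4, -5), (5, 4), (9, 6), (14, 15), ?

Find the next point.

First value — each term is the sum of the two before it: 1, 4, 5, 9, 14 → 23.
Second value: alternating steps +2, +9, +2, +9, …; -7, -5, 4, 6, 15 → 17.
Combining the parts gives (23, 17).

(23, 17)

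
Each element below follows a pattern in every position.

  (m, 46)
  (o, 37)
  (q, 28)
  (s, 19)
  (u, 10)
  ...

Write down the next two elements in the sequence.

(w, 1), (y, -8)

For the letter, letters move forward 2 places in the alphabet: m, o, q, s, u → w → y.
Second entry — −9 each step: 46, 37, 28, 19, 10 → 1 → -8.
So the next two elements are (w, 1) and (y, -8).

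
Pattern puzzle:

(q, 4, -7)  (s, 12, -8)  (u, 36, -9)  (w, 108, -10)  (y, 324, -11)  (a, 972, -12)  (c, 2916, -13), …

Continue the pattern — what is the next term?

(e, 8748, -14)

Letter: letters move forward 2 places in the alphabet, wrapping Z→A, so q, s, u, w, y, a, c → e.
Second value: 4, 12, 36, 108, 324, 972, 2916 → 8748 (×3 each step).
Third value: -7, -8, -9, -10, -11, -12, -13 → -14 (−1 each step).
Combining the parts gives (e, 8748, -14).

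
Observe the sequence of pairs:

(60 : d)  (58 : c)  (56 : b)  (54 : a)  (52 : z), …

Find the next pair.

(50 : y)

First coordinate: −2 each step; 60, 58, 56, 54, 52 → 50.
Letter goes d, c, b, a, z → y (letters move back 1 place in the alphabet, wrapping A→Z).
So the next pair is (50 : y).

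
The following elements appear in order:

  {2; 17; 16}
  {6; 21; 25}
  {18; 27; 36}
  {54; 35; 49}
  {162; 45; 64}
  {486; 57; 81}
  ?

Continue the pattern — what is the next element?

First entry: ×3 each step, so 2, 6, 18, 54, 162, 486 → 1458.
Second entry: differences are 4, 6, 8, … (increasing by 2 each time); 17, 21, 27, 35, 45, 57 → 71.
Third entry — perfect squares: 4², 5², 6², …: 16, 25, 36, 49, 64, 81 → 100.
So the next element is {1458; 71; 100}.

{1458; 71; 100}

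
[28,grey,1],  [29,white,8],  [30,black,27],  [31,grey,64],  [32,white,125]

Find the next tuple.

[33,black,216]

First entry: +1 each step, so 28, 29, 30, 31, 32 → 33.
For the shade, repeats grey → white → black: grey, white, black, grey, white → black.
Third entry — perfect cubes: 1³, 2³, 3³, …: 1, 8, 27, 64, 125 → 216.
Putting it together: [33,black,216].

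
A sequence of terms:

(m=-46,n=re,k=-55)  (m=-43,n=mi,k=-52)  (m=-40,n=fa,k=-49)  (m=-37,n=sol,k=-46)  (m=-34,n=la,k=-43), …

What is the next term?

(m=-31,n=ti,k=-40)

M: -46, -43, -40, -37, -34 → -31 (+3 each step).
N goes re, mi, fa, sol, la → ti (runs through the solfège scale do→ti).
For the k, always 9 less than the m: -55, -52, -49, -46, -43 → -40.
So the next term is (m=-31,n=ti,k=-40).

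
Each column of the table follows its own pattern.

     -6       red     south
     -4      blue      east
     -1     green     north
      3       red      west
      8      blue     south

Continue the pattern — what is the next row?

14  green  east

First component: differences are 2, 3, 4, … (increasing by 1 each time); -6, -4, -1, 3, 8 → 14.
For the colour, repeats red → blue → green: red, blue, green, red, blue → green.
Direction goes south, east, north, west, south → east (repeats south → east → north → west).
Combining the parts gives 14  green  east.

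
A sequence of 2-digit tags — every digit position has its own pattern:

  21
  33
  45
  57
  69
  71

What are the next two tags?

First digit: 2, 3, 4, 5, 6, 7 → 8 → 9 (+1 each step, mod 10).
Second digit goes 1, 3, 5, 7, 9, 1 → 3 → 5 (+2 each step, mod 10).
Putting the parts together: 83 and then 95.

83, 95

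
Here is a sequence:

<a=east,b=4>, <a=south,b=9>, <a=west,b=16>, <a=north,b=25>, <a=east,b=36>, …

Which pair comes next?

<a=south,b=49>

A goes east, south, west, north, east → south (repeats east → south → west → north).
For the b, perfect squares: 2², 3², 4², …: 4, 9, 16, 25, 36 → 49.
Putting it together: <a=south,b=49>.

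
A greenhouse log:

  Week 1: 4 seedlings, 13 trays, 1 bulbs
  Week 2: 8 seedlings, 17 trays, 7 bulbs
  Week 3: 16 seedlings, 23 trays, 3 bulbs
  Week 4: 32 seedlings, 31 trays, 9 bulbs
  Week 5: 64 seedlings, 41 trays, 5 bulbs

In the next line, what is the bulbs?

Bulbs: alternating steps +6, −4, +6, −4, …, so 1, 7, 3, 9, 5 → 11.

11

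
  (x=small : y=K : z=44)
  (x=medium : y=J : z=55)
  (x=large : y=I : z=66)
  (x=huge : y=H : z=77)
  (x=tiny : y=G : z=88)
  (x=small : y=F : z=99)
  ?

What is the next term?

For the x, repeats small → medium → large → huge → tiny: small, medium, large, huge, tiny, small → medium.
Y: K, J, I, H, G, F → E (letters move back 1 place in the alphabet).
For the z, +11 each step: 44, 55, 66, 77, 88, 99 → 110.
Combining the parts gives (x=medium : y=E : z=110).

(x=medium : y=E : z=110)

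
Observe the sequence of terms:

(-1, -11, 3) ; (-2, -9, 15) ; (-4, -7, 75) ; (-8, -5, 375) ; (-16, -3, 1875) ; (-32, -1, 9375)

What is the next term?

First component: ×2 each step, so -1, -2, -4, -8, -16, -32 → -64.
Second component: -11, -9, -7, -5, -3, -1 → 1 (+2 each step).
Third component: ×5 each step, so 3, 15, 75, 375, 1875, 9375 → 46875.
Putting it together: (-64, 1, 46875).

(-64, 1, 46875)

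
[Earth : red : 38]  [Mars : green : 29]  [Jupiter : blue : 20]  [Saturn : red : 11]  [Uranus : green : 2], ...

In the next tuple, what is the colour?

Colour: repeats red → green → blue, so red, green, blue, red, green → blue.

blue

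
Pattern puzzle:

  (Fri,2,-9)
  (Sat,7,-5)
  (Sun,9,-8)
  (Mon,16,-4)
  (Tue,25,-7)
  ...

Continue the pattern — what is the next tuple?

Day goes Fri, Sat, Sun, Mon, Tue → Wed (runs through the weekdays Mon→Sun).
Second slot goes 2, 7, 9, 16, 25 → 41 (each term is the sum of the two before it).
For the third slot, alternating steps +4, −3, +4, −3, …: -9, -5, -8, -4, -7 → -3.
So the next tuple is (Wed,41,-3).

(Wed,41,-3)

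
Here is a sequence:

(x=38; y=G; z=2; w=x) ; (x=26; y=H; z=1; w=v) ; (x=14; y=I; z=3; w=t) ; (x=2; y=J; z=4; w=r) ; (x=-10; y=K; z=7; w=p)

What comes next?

X — −12 each step: 38, 26, 14, 2, -10 → -22.
Y goes G, H, I, J, K → L (letters move forward 1 place in the alphabet).
Z: 2, 1, 3, 4, 7 → 11 (each term is the sum of the two before it).
W: letters move back 2 places in the alphabet; x, v, t, r, p → n.
Putting it together: (x=-22; y=L; z=11; w=n).

(x=-22; y=L; z=11; w=n)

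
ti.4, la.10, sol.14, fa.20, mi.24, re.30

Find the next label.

For the note, runs backward through the solfège scale do→ti: ti, la, sol, fa, mi, re → do.
Second component: 4, 10, 14, 20, 24, 30 → 34 (alternating steps +6, +4, +6, +4, …).
Putting it together: do.34.

do.34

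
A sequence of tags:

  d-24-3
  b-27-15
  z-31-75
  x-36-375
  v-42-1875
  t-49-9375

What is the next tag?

r-57-46875

Letter: letters move back 2 places in the alphabet, wrapping A→Z; d, b, z, x, v, t → r.
Second component — differences are 3, 4, 5, … (increasing by 1 each time): 24, 27, 31, 36, 42, 49 → 57.
Third component: ×5 each step; 3, 15, 75, 375, 1875, 9375 → 46875.
So the next tag is r-57-46875.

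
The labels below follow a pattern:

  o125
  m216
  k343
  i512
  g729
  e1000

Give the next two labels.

c1331, a1728

Letter — letters move back 2 places in the alphabet: o, m, k, i, g, e → c → a.
Second component — perfect cubes: 5³, 6³, 7³, …: 125, 216, 343, 512, 729, 1000 → 1331 → 1728.
Putting the parts together: c1331 and then a1728.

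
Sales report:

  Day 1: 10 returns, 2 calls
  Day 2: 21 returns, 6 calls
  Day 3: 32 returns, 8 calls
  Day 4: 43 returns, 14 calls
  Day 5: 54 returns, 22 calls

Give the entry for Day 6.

65 returns, 36 calls

For the returns, +11 each step: 10, 21, 32, 43, 54 → 65.
Calls: each term is the sum of the two before it, so 2, 6, 8, 14, 22 → 36.
Combining the parts gives 65 returns, 36 calls.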